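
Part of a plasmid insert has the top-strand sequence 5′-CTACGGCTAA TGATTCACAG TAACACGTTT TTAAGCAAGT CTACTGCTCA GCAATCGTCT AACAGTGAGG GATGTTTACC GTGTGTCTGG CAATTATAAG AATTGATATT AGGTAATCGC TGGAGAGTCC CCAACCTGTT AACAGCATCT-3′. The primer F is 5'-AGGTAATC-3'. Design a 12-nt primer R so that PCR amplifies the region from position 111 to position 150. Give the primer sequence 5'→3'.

5'-AGATGCTGTTAA-3'

The product's 3' end on the top strand is position 150.
The reverse primer anneals to the top strand over positions 139–150, i.e. to TTAACAGCATCT.
Its sequence written 5'→3' is the reverse complement: AGATGCTGTTAA.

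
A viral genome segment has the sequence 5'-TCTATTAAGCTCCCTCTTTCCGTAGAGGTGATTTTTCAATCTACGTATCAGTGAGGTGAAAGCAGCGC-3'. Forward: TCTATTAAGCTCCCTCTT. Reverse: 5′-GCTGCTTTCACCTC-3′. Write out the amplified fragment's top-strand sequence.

5'-TCTATTAAGCTCCCTCTTTCCGTAGAGGTGATTTTTCAATCTACGTATCAGTGAGGTGAAAGCAGC-3'

Scanning the template, TCTATTAAGCTCCCTCTT occurs at positions 1–18; this primer anneals to the bottom strand there with its 3' end pointing downstream.
The reverse primer's reverse complement is GAGGTGAAAGCAGC, which matches the template at positions 53–66.
The product is the template from position 1 through 66 (66 bp).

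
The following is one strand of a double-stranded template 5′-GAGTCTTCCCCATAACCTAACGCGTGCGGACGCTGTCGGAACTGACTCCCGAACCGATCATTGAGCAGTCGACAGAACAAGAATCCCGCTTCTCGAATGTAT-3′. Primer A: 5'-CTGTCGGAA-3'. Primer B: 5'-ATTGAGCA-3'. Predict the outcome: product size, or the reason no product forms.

No product — both primers anneal to the same strand and extend in the same direction.

Primer A (CTGTCGGAA) matches the top strand at positions 33–41 (3' end points downstream).
Primer B (ATTGAGCA) also matches the top strand directly, at positions 60–67 — its reverse complement TGCTCAAT is not present.
Both primers anneal to the bottom strand with 3' ends pointing the same way, so neither can prime synthesis back toward the other.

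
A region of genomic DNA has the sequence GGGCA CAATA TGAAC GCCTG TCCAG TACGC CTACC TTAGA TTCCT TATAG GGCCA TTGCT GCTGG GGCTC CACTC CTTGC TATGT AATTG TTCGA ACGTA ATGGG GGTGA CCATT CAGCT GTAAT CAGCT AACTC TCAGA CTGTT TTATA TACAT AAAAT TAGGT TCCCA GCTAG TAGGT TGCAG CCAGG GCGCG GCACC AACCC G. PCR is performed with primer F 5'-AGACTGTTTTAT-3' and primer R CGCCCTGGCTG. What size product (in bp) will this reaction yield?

56 bp

The forward primer matches the template at positions 138–149.
Taking the reverse complement of CGCCCTGGCTG gives CAGCCAGGGCG, found at positions 183–193 on the template; the primer anneals here to the top strand with its 3' end pointing upstream.
Amplicon spans positions 138–193: 56 bp.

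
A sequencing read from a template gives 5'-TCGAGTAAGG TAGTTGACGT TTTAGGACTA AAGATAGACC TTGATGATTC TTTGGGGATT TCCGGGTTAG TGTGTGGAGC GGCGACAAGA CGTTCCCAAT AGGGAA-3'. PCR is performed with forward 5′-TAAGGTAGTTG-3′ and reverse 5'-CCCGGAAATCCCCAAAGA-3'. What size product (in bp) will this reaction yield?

61 bp

Forward primer TAAGGTAGTTG is found on the top strand at positions 6–16.
The reverse primer's reverse complement is TCTTTGGGGATTTCCGGG, which matches the template at positions 49–66.
Product length = (reverse-primer end) − (forward-primer start) + 1 = 66 − 6 + 1 = 61 bp.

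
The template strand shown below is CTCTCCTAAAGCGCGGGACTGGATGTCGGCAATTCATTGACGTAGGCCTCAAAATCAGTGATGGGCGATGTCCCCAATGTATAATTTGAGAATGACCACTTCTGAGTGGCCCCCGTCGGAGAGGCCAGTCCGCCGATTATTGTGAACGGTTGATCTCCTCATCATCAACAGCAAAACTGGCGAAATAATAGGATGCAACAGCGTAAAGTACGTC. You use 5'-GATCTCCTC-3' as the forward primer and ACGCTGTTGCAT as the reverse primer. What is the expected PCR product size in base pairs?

53 bp

The forward primer matches the template at positions 152–160.
Taking the reverse complement of ACGCTGTTGCAT gives ATGCAACAGCGT, found at positions 193–204 on the template; the primer anneals here to the top strand with its 3' end pointing upstream.
The product runs from position 152 to position 204, so its length is 204 − 152 + 1 = 53 bp.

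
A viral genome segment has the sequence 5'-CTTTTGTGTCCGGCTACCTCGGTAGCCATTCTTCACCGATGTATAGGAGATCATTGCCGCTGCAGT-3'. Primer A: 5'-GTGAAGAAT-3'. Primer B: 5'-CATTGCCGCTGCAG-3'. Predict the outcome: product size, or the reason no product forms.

Primer A (GTGAAGAAT) has reverse complement ATTCTTCAC, which matches the top strand at positions 28–36; primer A anneals to the top strand there with its 3' end pointing upstream toward position 28.
Primer B (CATTGCCGCTGCAG) matches the top strand directly at positions 52–65; it anneals to the bottom strand with its 3' end pointing downstream toward position 65.
The 3' ends diverge (primer A extends toward position 1, primer B toward position 66), so the primers never converge on a shared product.

No product — the primers' 3' ends point away from each other.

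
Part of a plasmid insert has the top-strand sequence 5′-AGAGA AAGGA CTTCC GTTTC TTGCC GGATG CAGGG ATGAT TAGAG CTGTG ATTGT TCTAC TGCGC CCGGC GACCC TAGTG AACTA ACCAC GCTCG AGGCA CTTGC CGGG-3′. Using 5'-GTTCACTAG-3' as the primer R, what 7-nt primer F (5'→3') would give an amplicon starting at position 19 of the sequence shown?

5'-TCTTGCC-3'

The reverse primer's reverse complement CTAGTGAAC matches the template at positions 75–83; the product starts at position 19.
The forward primer is identical to the top strand over positions 19–25: TCTTGCC.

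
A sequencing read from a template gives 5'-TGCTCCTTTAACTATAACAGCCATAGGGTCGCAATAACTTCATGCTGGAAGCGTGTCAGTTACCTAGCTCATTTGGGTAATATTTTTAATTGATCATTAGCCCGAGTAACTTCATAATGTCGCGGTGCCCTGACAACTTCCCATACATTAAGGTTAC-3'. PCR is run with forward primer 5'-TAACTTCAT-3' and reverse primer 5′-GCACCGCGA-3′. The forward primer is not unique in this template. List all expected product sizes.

94 bp, 22 bp

The forward primer TAACTTCAT matches the top strand at positions 35–43, 107–115.
The reverse primer's reverse complement is TCGCGGTGC, matching at positions 120–128.
Each forward site pairs with the reverse site to give a product ending at position 128: sizes 94, 22 bp.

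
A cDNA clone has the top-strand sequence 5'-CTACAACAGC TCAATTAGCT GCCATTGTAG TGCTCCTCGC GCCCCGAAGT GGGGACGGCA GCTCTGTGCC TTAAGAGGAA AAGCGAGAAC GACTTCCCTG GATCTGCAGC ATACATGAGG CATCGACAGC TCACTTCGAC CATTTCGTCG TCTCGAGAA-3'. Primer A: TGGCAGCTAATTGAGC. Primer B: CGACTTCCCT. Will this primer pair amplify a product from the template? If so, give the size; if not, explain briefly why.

Primer A (TGGCAGCTAATTGAGC) has reverse complement GCTCAATTAGCTGCCA, which matches the top strand at positions 9–24; primer A anneals to the top strand there with its 3' end pointing upstream toward position 9.
Primer B (CGACTTCCCT) matches the top strand directly at positions 90–99; it anneals to the bottom strand with its 3' end pointing downstream toward position 99.
The 3' ends diverge (primer A extends toward position 1, primer B toward position 159), so the primers never converge on a shared product.

No product — the primers' 3' ends point away from each other.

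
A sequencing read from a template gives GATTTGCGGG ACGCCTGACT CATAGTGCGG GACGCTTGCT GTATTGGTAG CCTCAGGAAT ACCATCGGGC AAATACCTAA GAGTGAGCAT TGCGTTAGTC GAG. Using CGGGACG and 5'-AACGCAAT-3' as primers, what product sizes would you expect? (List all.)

The forward primer CGGGACG matches the top strand at positions 7–13, 28–34.
The reverse primer's reverse complement is ATTGCGTT, matching at positions 89–96.
Each forward site pairs with the reverse site to give a product ending at position 96: sizes 90, 69 bp.

90 bp, 69 bp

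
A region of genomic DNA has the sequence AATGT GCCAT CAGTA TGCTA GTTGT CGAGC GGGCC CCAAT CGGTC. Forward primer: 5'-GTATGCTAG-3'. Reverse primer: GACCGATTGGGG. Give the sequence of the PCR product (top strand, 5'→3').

5'-GTATGCTAGTTGTCGAGCGGGCCCCAATCGGTC-3'

Scanning the template, GTATGCTAG occurs at positions 13–21; this primer anneals to the bottom strand there with its 3' end pointing downstream.
Reverse complement of the reverse primer: CCCCAATCGGTC. This occurs on the top strand at positions 34–45.
The product is the template from position 13 through 45 (33 bp).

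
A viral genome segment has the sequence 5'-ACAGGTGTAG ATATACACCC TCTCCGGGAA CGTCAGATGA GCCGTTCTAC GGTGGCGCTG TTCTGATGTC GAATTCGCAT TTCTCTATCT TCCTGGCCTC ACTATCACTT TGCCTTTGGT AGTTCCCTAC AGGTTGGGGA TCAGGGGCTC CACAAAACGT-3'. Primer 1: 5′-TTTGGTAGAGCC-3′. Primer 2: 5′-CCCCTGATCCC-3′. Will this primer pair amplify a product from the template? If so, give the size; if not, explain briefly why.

Primer 1 (TTTGGTAGAGCC) does not match the top strand, and its reverse complement GGCTCTACCAAA does not match either.
With no annealing site for primer 1, no amplification occurs.

No product — primer 1 has no binding site in the template.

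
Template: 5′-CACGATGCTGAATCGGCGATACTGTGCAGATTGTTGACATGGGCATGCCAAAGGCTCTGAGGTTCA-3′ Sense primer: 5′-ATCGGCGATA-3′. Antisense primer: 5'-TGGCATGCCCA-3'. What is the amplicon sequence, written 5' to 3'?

Scanning the template, ATCGGCGATA occurs at positions 12–21; this primer anneals to the bottom strand there with its 3' end pointing downstream.
Taking the reverse complement of TGGCATGCCCA gives TGGGCATGCCA, found at positions 40–50 on the template; the primer anneals here to the top strand with its 3' end pointing upstream.
The product is the template from position 12 through 50 (39 bp).

5'-ATCGGCGATACTGTGCAGATTGTTGACATGGGCATGCCA-3'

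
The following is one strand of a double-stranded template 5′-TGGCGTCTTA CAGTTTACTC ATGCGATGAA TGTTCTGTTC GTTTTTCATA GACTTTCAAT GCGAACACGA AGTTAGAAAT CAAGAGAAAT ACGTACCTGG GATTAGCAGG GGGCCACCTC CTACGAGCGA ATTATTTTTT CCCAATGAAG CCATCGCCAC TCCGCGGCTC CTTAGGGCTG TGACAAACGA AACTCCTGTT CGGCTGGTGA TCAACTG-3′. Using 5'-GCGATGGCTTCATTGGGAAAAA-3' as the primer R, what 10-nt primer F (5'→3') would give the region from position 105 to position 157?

5'-AGCAGGGGGC-3'

The reverse primer's reverse complement TTTTTCCCAATGAAGCCATCGC matches the template at positions 136–157; the product starts at position 105.
The forward primer is identical to the top strand over positions 105–114: AGCAGGGGGC.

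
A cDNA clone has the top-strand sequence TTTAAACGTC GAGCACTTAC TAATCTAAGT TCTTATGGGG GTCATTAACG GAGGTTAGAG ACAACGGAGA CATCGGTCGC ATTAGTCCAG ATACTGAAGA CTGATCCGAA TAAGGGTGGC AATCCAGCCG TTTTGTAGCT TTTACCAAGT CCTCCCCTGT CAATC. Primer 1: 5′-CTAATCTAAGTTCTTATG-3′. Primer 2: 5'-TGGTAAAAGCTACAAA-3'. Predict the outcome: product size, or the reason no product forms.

Primer 1 (CTAATCTAAGTTCTTATG) matches the top strand at positions 20–37; it acts as a forward primer.
Primer 2's reverse complement is TTTGTAGCTTTTACCA, matching the top strand at positions 132–147; it acts as a reverse primer.
The 3' ends face each other across positions 20–147, giving a 128 bp product.

Yes — a 128 bp product.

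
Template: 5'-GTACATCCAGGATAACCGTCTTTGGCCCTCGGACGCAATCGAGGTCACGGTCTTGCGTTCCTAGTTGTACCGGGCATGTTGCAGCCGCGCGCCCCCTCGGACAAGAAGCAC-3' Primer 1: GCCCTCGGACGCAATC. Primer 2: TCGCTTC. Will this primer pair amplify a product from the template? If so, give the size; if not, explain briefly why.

Primer 2 (TCGCTTC) does not match the top strand, and its reverse complement GAAGCGA does not match either.
With no annealing site for primer 2, no amplification occurs.

No product — primer 2 has no binding site in the template.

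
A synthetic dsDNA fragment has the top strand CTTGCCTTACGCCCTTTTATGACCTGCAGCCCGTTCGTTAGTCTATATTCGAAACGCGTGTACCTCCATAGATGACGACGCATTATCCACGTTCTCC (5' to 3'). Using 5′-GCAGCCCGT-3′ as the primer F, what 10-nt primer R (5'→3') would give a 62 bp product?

5'-GATAATGCGT-3'

The forward primer binds at positions 26–34, so a 62 bp product ends at position 26 + 62 − 1 = 87.
The reverse primer anneals to the top strand over positions 78–87, i.e. to ACGCATTATC.
Its sequence written 5'→3' is the reverse complement: GATAATGCGT.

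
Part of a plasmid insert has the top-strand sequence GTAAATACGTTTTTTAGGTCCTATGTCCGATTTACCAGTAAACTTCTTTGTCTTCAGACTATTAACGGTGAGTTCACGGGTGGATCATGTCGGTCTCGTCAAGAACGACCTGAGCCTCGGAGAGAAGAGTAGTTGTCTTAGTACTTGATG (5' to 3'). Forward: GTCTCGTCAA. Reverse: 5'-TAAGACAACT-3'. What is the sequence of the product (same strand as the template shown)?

The forward primer matches the template at positions 93–102.
The reverse primer's reverse complement is AGTTGTCTTA, which matches the template at positions 131–140.
The product is the template from position 93 through 140 (48 bp).

5'-GTCTCGTCAAGAACGACCTGAGCCTCGGAGAGAAGAGTAGTTGTCTTA-3'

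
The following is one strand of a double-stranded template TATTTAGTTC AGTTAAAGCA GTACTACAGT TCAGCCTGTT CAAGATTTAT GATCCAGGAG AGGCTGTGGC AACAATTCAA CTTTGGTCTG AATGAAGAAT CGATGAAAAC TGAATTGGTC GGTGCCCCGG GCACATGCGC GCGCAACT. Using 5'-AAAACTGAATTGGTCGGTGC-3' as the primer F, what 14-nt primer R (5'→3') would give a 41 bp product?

5'-TTGCGCGCGCATGT-3'

The forward primer binds at positions 106–125, so a 41 bp product ends at position 106 + 41 − 1 = 146.
The reverse primer anneals to the top strand over positions 133–146, i.e. to ACATGCGCGCGCAA.
Its sequence written 5'→3' is the reverse complement: TTGCGCGCGCATGT.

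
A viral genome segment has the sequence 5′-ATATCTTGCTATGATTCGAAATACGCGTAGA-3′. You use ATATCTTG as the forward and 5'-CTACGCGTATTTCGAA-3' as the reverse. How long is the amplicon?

30 bp

Forward primer ATATCTTG is found on the top strand at positions 1–8.
The reverse primer's reverse complement is TTCGAAATACGCGTAG, which matches the template at positions 15–30.
The product runs from position 1 to position 30, so its length is 30 − 1 + 1 = 30 bp.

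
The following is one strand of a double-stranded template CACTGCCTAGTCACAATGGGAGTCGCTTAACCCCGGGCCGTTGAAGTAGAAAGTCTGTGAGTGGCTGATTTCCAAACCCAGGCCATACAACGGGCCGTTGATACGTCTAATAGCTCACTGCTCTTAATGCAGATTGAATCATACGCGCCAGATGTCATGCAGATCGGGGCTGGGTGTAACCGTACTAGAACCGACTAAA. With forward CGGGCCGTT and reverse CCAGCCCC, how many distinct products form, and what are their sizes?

The forward primer CGGGCCGTT matches the top strand at positions 34–42, 91–99.
The reverse primer's reverse complement is GGGGCTGG, matching at positions 166–173.
Each forward site pairs with the reverse site to give a product ending at position 173: sizes 140, 83 bp.

Two products: 140 bp, 83 bp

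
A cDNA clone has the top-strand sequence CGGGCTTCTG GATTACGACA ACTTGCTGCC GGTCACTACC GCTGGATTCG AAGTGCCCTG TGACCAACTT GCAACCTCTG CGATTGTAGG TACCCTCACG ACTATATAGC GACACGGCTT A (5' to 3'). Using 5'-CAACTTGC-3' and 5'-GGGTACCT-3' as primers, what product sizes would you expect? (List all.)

77 bp, 31 bp

The forward primer CAACTTGC matches the top strand at positions 19–26, 65–72.
The reverse primer's reverse complement is AGGTACCC, matching at positions 88–95.
Each forward site pairs with the reverse site to give a product ending at position 95: sizes 77, 31 bp.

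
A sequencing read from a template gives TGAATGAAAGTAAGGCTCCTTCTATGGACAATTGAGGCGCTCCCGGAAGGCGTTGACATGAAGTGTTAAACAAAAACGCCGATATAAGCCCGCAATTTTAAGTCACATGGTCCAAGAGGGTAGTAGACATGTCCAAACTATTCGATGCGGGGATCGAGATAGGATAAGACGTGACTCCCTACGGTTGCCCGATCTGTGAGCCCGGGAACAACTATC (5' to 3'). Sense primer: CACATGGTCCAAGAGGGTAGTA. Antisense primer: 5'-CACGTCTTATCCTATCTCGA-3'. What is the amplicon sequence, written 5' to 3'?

5'-CACATGGTCCAAGAGGGTAGTAGACATGTCCAAACTATTCGATGCGGGGATCGAGATAGGATAAGACGTG-3'

The forward primer matches the template at positions 104–125.
Taking the reverse complement of CACGTCTTATCCTATCTCGA gives TCGAGATAGGATAAGACGTG, found at positions 154–173 on the template; the primer anneals here to the top strand with its 3' end pointing upstream.
The product is the template from position 104 through 173 (70 bp).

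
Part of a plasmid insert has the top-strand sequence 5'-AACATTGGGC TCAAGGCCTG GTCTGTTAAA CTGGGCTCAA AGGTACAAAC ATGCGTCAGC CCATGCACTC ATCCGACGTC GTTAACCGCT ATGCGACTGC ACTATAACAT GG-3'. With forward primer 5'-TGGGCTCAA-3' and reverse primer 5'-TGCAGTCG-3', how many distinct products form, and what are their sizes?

The forward primer TGGGCTCAA matches the top strand at positions 6–14, 32–40.
The reverse primer's reverse complement is CGACTGCA, matching at positions 94–101.
Each forward site pairs with the reverse site to give a product ending at position 101: sizes 96, 70 bp.

Two products: 96 bp, 70 bp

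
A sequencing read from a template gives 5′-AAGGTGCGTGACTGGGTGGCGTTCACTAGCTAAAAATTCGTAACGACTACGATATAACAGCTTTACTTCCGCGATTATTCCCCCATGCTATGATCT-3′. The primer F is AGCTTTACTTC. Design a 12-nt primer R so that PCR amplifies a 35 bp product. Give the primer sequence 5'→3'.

5'-TCATAGCATGGG-3'

The forward primer binds at positions 59–69, so a 35 bp product ends at position 59 + 35 − 1 = 93.
The reverse primer anneals to the top strand over positions 82–93, i.e. to CCCATGCTATGA.
Its sequence written 5'→3' is the reverse complement: TCATAGCATGGG.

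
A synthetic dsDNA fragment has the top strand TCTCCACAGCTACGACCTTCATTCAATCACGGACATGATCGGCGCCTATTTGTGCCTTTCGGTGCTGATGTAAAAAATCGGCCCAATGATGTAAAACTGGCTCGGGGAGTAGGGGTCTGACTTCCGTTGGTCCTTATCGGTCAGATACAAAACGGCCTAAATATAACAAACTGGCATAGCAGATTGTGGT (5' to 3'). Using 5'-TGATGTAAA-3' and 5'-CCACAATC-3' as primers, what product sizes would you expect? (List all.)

124 bp, 103 bp

The forward primer TGATGTAAA matches the top strand at positions 66–74, 87–95.
The reverse primer's reverse complement is GATTGTGG, matching at positions 182–189.
Each forward site pairs with the reverse site to give a product ending at position 189: sizes 124, 103 bp.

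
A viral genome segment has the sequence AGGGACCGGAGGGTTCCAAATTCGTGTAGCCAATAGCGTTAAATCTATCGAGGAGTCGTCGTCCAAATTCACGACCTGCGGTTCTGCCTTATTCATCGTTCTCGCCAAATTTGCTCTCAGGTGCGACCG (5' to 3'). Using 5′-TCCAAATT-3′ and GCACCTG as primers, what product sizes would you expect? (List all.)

110 bp, 63 bp

The forward primer TCCAAATT matches the top strand at positions 15–22, 62–69.
The reverse primer's reverse complement is CAGGTGC, matching at positions 118–124.
Each forward site pairs with the reverse site to give a product ending at position 124: sizes 110, 63 bp.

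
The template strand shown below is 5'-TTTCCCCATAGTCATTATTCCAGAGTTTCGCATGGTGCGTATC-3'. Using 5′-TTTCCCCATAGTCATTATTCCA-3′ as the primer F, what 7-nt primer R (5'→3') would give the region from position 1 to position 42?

The product's 3' end on the top strand is position 42.
The reverse primer anneals to the top strand over positions 36–42, i.e. to TGCGTAT.
Its sequence written 5'→3' is the reverse complement: ATACGCA.

5'-ATACGCA-3'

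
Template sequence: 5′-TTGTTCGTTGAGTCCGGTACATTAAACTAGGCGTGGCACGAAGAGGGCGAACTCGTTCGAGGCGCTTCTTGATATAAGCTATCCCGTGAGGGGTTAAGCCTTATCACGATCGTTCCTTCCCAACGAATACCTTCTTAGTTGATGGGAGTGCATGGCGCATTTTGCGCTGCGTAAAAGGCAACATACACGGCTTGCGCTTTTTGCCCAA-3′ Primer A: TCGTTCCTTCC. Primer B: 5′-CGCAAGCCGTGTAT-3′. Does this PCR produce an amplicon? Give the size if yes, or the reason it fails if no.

Primer A (TCGTTCCTTCC) matches the top strand at positions 110–120; it acts as a forward primer.
Primer B's reverse complement is ATACACGGCTTGCG, matching the top strand at positions 183–196; it acts as a reverse primer.
The 3' ends face each other across positions 110–196, giving an 87 bp product.

Yes — an 87 bp product.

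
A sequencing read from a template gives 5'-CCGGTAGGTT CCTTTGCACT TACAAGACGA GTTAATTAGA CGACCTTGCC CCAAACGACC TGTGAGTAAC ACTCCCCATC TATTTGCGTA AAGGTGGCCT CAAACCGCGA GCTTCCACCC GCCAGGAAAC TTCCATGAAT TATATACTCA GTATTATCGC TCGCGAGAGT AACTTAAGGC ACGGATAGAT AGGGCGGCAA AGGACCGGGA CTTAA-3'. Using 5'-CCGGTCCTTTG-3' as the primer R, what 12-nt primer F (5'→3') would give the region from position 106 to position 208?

5'-CGCGAGCTTCCA-3'

The reverse primer's reverse complement CAAAGGACCGG matches the template at positions 198–208; the product starts at position 106.
The forward primer is identical to the top strand over positions 106–117: CGCGAGCTTCCA.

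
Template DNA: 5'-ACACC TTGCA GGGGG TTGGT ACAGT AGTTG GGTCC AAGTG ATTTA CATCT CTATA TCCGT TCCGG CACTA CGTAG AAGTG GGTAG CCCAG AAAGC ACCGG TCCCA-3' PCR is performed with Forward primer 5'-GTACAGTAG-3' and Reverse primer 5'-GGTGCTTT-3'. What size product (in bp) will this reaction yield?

80 bp

The forward primer matches the template at positions 19–27.
The reverse primer's reverse complement is AAAGCACC, which matches the template at positions 91–98.
The product runs from position 19 to position 98, so its length is 98 − 19 + 1 = 80 bp.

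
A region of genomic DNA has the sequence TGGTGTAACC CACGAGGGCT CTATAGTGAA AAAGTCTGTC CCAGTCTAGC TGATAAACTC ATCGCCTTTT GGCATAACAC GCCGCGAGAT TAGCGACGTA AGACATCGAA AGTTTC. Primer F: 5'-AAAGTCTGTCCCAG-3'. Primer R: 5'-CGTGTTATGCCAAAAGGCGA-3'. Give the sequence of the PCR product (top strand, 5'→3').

The forward primer matches the template at positions 31–44.
The reverse primer's reverse complement is TCGCCTTTTGGCATAACACG, which matches the template at positions 62–81.
The product is the template from position 31 through 81 (51 bp).

5'-AAAGTCTGTCCCAGTCTAGCTGATAAACTCATCGCCTTTTGGCATAACACG-3'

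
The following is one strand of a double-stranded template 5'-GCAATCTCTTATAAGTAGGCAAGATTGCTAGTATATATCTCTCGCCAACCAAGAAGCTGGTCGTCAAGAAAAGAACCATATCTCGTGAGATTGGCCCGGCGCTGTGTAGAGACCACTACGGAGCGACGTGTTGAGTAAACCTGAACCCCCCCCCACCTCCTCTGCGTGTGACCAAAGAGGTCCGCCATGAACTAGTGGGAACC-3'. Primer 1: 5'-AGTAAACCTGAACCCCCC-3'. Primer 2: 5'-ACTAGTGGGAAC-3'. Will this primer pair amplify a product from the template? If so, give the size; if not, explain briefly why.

No product — both primers anneal to the same strand and extend in the same direction.

Primer 1 (AGTAAACCTGAACCCCCC) matches the top strand at positions 134–151 (3' end points downstream).
Primer 2 (ACTAGTGGGAAC) also matches the top strand directly, at positions 191–202 — its reverse complement GTTCCCACTAGT is not present.
Both primers anneal to the bottom strand with 3' ends pointing the same way, so neither can prime synthesis back toward the other.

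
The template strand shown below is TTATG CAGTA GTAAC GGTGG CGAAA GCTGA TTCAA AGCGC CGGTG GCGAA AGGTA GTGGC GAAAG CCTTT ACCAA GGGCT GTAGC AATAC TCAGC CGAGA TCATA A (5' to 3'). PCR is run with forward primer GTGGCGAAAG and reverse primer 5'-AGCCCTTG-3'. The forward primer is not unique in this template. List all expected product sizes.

64 bp, 38 bp, 25 bp

The forward primer GTGGCGAAAG matches the top strand at positions 17–26, 43–52, 56–65.
The reverse primer's reverse complement is CAAGGGCT, matching at positions 73–80.
Each forward site pairs with the reverse site to give a product ending at position 80: sizes 64, 38, 25 bp.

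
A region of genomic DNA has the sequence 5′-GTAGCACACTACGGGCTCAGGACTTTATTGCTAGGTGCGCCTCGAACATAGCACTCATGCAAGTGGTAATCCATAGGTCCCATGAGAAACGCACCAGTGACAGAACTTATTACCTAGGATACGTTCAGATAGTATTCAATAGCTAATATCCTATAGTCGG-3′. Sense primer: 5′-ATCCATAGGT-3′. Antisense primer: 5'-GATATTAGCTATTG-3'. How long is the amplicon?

The forward primer matches the template at positions 69–78.
Taking the reverse complement of GATATTAGCTATTG gives CAATAGCTAATATC, found at positions 137–150 on the template; the primer anneals here to the top strand with its 3' end pointing upstream.
The product runs from position 69 to position 150, so its length is 150 − 69 + 1 = 82 bp.

82 bp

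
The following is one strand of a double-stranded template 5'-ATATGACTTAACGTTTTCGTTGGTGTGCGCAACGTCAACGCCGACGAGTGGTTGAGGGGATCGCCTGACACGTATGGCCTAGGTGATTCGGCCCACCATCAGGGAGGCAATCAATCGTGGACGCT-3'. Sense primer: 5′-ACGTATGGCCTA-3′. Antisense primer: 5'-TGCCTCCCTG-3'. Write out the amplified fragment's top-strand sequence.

5'-ACGTATGGCCTAGGTGATTCGGCCCACCATCAGGGAGGCA-3'

The forward primer matches the template at positions 70–81.
The reverse primer's reverse complement is CAGGGAGGCA, which matches the template at positions 100–109.
The product is the template from position 70 through 109 (40 bp).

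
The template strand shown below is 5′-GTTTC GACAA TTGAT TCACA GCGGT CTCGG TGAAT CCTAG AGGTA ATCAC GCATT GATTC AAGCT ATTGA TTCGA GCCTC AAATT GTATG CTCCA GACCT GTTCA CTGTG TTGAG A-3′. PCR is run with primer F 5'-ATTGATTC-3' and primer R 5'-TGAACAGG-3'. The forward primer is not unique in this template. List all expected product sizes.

96 bp, 53 bp, 40 bp

The forward primer ATTGATTC matches the top strand at positions 10–17, 53–60, 66–73.
The reverse primer's reverse complement is CCTGTTCA, matching at positions 98–105.
Each forward site pairs with the reverse site to give a product ending at position 105: sizes 96, 53, 40 bp.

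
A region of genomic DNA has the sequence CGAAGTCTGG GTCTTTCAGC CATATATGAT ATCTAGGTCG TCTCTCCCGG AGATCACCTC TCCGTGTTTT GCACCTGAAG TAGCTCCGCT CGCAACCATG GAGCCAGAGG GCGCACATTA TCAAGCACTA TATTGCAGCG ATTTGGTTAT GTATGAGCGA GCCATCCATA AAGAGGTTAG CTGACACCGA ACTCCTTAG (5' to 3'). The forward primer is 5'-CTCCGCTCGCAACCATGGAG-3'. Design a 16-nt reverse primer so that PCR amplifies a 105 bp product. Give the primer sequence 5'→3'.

The forward primer binds at positions 84–103, so a 105 bp product ends at position 84 + 105 − 1 = 188.
The reverse primer anneals to the top strand over positions 173–188, i.e. to GAGGTTAGCTGACACC.
Its sequence written 5'→3' is the reverse complement: GGTGTCAGCTAACCTC.

5'-GGTGTCAGCTAACCTC-3'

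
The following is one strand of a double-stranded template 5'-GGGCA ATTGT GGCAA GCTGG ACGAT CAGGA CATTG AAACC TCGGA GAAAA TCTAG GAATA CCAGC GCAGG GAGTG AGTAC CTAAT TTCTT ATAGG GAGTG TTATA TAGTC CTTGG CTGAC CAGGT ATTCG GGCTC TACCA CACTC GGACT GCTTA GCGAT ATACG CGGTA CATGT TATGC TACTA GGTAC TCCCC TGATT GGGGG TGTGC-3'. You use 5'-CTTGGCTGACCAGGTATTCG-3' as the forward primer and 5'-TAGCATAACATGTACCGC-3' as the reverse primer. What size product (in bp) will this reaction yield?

72 bp

Forward primer CTTGGCTGACCAGGTATTCG is found on the top strand at positions 111–130.
Reverse complement of the reverse primer: GCGGTACATGTTATGCTA. This occurs on the top strand at positions 165–182.
Amplicon spans positions 111–182: 72 bp.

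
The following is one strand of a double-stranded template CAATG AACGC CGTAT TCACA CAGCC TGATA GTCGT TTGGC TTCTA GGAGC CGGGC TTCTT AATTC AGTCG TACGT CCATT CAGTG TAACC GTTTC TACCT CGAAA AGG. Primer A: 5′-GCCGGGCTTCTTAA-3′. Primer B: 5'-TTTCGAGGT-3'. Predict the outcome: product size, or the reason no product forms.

Primer A (GCCGGGCTTCTTAA) matches the top strand at positions 49–62; it acts as a forward primer.
Primer B's reverse complement is ACCTCGAAA, matching the top strand at positions 97–105; it acts as a reverse primer.
The 3' ends face each other across positions 49–105, giving a 57 bp product.

Yes — a 57 bp product.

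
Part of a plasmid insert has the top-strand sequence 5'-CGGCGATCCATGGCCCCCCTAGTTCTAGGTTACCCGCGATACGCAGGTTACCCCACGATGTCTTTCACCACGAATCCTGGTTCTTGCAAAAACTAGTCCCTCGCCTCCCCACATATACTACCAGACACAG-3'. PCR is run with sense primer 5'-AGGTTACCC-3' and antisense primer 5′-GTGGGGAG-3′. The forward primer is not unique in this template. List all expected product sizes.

The forward primer AGGTTACCC matches the top strand at positions 27–35, 45–53.
The reverse primer's reverse complement is CTCCCCAC, matching at positions 105–112.
Each forward site pairs with the reverse site to give a product ending at position 112: sizes 86, 68 bp.

86 bp, 68 bp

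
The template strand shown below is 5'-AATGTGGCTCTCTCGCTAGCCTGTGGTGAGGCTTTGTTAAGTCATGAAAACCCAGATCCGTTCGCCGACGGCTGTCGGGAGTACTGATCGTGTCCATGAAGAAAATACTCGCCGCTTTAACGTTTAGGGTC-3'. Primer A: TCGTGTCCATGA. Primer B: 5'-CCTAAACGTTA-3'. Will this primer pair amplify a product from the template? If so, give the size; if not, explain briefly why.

Yes — a 41 bp product.

Primer A (TCGTGTCCATGA) matches the top strand at positions 88–99; it acts as a forward primer.
Primer B's reverse complement is TAACGTTTAGG, matching the top strand at positions 118–128; it acts as a reverse primer.
The 3' ends face each other across positions 88–128, giving a 41 bp product.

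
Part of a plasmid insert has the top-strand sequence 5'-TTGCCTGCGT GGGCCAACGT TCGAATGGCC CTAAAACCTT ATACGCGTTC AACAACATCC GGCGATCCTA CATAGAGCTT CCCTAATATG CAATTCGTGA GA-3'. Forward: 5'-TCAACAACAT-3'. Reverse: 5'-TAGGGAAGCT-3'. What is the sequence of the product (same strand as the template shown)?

5'-TCAACAACATCCGGCGATCCTACATAGAGCTTCCCTA-3'

Scanning the template, TCAACAACAT occurs at positions 49–58; this primer anneals to the bottom strand there with its 3' end pointing downstream.
The reverse primer's reverse complement is AGCTTCCCTA, which matches the template at positions 76–85.
The product is the template from position 49 through 85 (37 bp).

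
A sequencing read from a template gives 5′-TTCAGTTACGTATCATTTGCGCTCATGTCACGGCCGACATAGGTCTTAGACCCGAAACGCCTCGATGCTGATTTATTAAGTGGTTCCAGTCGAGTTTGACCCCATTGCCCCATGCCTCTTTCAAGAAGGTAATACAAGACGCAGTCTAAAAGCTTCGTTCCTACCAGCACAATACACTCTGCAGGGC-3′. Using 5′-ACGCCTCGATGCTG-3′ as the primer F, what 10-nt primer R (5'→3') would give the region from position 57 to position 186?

5'-CCCTGCAGAG-3'

The product's 3' end on the top strand is position 186.
The reverse primer anneals to the top strand over positions 177–186, i.e. to CTCTGCAGGG.
Its sequence written 5'→3' is the reverse complement: CCCTGCAGAG.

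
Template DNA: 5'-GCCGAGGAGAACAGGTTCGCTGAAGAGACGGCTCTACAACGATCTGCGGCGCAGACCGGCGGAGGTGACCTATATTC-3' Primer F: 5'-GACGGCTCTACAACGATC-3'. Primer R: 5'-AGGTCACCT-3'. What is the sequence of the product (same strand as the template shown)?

The forward primer matches the template at positions 27–44.
The reverse primer's reverse complement is AGGTGACCT, which matches the template at positions 63–71.
The product is the template from position 27 through 71 (45 bp).

5'-GACGGCTCTACAACGATCTGCGGCGCAGACCGGCGGAGGTGACCT-3'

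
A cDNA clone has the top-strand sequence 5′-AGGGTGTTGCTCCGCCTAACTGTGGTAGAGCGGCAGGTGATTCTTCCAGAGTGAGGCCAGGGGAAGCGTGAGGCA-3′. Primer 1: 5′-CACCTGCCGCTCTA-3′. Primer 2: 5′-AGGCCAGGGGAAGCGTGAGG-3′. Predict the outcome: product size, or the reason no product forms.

Primer 1 (CACCTGCCGCTCTA) has reverse complement TAGAGCGGCAGGTG, which matches the top strand at positions 26–39; primer 1 anneals to the top strand there with its 3' end pointing upstream toward position 26.
Primer 2 (AGGCCAGGGGAAGCGTGAGG) matches the top strand directly at positions 54–73; it anneals to the bottom strand with its 3' end pointing downstream toward position 73.
The 3' ends diverge (primer 1 extends toward position 1, primer 2 toward position 75), so the primers never converge on a shared product.

No product — the primers' 3' ends point away from each other.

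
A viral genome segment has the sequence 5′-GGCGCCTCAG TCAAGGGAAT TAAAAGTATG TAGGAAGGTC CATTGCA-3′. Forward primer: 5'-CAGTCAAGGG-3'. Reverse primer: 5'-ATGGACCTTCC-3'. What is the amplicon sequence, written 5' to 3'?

5'-CAGTCAAGGGAATTAAAAGTATGTAGGAAGGTCCAT-3'

The forward primer matches the template at positions 8–17.
Taking the reverse complement of ATGGACCTTCC gives GGAAGGTCCAT, found at positions 33–43 on the template; the primer anneals here to the top strand with its 3' end pointing upstream.
The product is the template from position 8 through 43 (36 bp).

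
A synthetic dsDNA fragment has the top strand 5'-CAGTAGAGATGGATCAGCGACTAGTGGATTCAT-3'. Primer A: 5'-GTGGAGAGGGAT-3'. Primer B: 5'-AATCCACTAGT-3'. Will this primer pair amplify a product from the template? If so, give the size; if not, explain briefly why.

No product — primer A has no binding site in the template.

Primer A (GTGGAGAGGGAT) does not match the top strand, and its reverse complement ATCCCTCTCCAC does not match either.
With no annealing site for primer A, no amplification occurs.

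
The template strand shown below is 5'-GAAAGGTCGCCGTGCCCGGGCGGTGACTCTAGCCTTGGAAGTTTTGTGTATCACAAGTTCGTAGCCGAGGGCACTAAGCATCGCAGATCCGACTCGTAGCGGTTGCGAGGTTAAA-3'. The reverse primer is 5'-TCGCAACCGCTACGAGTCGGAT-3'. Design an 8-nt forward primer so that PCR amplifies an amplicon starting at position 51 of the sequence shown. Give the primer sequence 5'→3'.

The reverse primer's reverse complement ATCCGACTCGTAGCGGTTGCGA matches the template at positions 87–108; the product starts at position 51.
The forward primer is identical to the top strand over positions 51–58: TCACAAGT.

5'-TCACAAGT-3'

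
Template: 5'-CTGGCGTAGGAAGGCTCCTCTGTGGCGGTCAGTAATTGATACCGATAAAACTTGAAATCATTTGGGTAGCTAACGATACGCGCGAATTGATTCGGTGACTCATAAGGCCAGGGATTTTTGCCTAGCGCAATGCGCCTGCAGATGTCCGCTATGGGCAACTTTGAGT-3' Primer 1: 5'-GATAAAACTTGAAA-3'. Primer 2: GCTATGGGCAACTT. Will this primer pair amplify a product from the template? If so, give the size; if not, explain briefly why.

Primer 1 (GATAAAACTTGAAA) matches the top strand at positions 44–57 (3' end points downstream).
Primer 2 (GCTATGGGCAACTT) also matches the top strand directly, at positions 148–161 — its reverse complement AAGTTGCCCATAGC is not present.
Both primers anneal to the bottom strand with 3' ends pointing the same way, so neither can prime synthesis back toward the other.

No product — both primers anneal to the same strand and extend in the same direction.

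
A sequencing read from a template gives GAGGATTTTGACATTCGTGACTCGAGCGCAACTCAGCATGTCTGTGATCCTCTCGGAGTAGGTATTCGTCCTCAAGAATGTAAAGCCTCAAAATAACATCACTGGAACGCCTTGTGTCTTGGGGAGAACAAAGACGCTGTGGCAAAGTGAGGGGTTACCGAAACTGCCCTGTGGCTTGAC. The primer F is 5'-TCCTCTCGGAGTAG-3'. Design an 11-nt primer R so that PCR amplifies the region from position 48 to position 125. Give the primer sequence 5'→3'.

The product's 3' end on the top strand is position 125.
The reverse primer anneals to the top strand over positions 115–125, i.e. to TGTCTTGGGGA.
Its sequence written 5'→3' is the reverse complement: TCCCCAAGACA.

5'-TCCCCAAGACA-3'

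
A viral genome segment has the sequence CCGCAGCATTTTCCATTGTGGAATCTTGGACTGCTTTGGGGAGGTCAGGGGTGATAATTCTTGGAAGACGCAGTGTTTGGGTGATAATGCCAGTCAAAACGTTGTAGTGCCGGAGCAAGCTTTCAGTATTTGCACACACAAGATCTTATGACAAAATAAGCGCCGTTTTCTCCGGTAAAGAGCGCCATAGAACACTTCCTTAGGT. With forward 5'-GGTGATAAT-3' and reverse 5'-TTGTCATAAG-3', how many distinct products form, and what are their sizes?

Two products: 105 bp, 75 bp

The forward primer GGTGATAAT matches the top strand at positions 50–58, 80–88.
The reverse primer's reverse complement is CTTATGACAA, matching at positions 145–154.
Each forward site pairs with the reverse site to give a product ending at position 154: sizes 105, 75 bp.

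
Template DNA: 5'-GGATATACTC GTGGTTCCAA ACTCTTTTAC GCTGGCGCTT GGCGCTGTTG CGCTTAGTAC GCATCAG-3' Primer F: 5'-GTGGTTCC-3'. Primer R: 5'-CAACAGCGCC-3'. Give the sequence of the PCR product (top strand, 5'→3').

5'-GTGGTTCCAAACTCTTTTACGCTGGCGCTTGGCGCTGTTG-3'

Scanning the template, GTGGTTCC occurs at positions 11–18; this primer anneals to the bottom strand there with its 3' end pointing downstream.
Reverse complement of the reverse primer: GGCGCTGTTG. This occurs on the top strand at positions 41–50.
The product is the template from position 11 through 50 (40 bp).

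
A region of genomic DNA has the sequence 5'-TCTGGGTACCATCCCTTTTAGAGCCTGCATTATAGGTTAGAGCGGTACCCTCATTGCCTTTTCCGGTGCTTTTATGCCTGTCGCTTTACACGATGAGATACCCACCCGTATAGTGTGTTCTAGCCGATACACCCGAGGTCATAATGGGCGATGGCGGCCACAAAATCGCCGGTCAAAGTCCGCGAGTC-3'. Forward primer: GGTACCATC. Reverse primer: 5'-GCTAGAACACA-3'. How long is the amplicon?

The forward primer matches the template at positions 5–13.
The reverse primer's reverse complement is TGTGTTCTAGC, which matches the template at positions 114–124.
Amplicon spans positions 5–124: 120 bp.

120 bp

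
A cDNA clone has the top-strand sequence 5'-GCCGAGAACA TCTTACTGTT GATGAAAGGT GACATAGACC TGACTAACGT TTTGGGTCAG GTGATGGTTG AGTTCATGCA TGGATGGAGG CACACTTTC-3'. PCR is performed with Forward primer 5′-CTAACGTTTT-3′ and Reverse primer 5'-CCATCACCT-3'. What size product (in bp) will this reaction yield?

24 bp

The forward primer matches the template at positions 44–53.
The reverse primer's reverse complement is AGGTGATGG, which matches the template at positions 59–67.
The product runs from position 44 to position 67, so its length is 67 − 44 + 1 = 24 bp.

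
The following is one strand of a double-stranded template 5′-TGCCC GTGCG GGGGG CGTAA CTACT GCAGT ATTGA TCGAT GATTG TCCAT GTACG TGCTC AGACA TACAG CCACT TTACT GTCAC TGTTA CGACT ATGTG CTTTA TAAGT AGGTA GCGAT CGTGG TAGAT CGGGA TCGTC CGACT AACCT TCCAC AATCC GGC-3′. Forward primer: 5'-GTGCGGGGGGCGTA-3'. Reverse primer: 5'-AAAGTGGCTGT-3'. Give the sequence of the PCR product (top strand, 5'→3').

Scanning the template, GTGCGGGGGGCGTA occurs at positions 6–19; this primer anneals to the bottom strand there with its 3' end pointing downstream.
The reverse primer's reverse complement is ACAGCCACTTT, which matches the template at positions 67–77.
The product is the template from position 6 through 77 (72 bp).

5'-GTGCGGGGGGCGTAACTACTGCAGTATTGATCGATGATTGTCCATGTACGTGCTCAGACATACAGCCACTTT-3'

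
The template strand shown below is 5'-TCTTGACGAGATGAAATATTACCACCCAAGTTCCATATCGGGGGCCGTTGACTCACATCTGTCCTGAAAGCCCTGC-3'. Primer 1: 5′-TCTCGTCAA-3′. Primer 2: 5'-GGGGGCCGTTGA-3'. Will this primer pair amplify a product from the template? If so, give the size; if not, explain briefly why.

No product — the primers' 3' ends point away from each other.

Primer 1 (TCTCGTCAA) has reverse complement TTGACGAGA, which matches the top strand at positions 3–11; primer 1 anneals to the top strand there with its 3' end pointing upstream toward position 3.
Primer 2 (GGGGGCCGTTGA) matches the top strand directly at positions 40–51; it anneals to the bottom strand with its 3' end pointing downstream toward position 51.
The 3' ends diverge (primer 1 extends toward position 1, primer 2 toward position 76), so the primers never converge on a shared product.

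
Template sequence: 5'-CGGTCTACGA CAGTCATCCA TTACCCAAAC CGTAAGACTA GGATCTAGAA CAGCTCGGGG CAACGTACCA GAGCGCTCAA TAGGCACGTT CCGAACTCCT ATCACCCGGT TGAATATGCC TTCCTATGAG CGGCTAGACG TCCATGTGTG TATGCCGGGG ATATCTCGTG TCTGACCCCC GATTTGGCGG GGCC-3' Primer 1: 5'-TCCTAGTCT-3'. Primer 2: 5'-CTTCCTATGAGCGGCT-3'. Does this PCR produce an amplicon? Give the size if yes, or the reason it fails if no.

Primer 1 (TCCTAGTCT) has reverse complement AGACTAGGA, which matches the top strand at positions 35–43; primer 1 anneals to the top strand there with its 3' end pointing upstream toward position 35.
Primer 2 (CTTCCTATGAGCGGCT) matches the top strand directly at positions 120–135; it anneals to the bottom strand with its 3' end pointing downstream toward position 135.
The 3' ends diverge (primer 1 extends toward position 1, primer 2 toward position 194), so the primers never converge on a shared product.

No product — the primers' 3' ends point away from each other.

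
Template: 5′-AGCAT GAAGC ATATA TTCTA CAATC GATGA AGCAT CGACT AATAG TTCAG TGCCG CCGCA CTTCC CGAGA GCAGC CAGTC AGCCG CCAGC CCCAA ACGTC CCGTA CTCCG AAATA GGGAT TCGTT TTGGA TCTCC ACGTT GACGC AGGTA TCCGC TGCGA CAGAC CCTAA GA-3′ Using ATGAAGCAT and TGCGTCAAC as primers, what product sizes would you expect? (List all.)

143 bp, 120 bp

The forward primer ATGAAGCAT matches the top strand at positions 4–12, 27–35.
The reverse primer's reverse complement is GTTGACGCA, matching at positions 138–146.
Each forward site pairs with the reverse site to give a product ending at position 146: sizes 143, 120 bp.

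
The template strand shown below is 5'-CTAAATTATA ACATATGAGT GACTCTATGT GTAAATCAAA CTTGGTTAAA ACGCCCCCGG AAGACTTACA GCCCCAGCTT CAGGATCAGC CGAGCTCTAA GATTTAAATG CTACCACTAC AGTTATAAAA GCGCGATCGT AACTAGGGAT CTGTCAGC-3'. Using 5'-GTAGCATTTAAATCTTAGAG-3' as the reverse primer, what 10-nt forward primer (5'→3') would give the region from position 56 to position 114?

The reverse primer's reverse complement CTCTAAGATTTAAATGCTAC matches the template at positions 95–114; the product starts at position 56.
The forward primer is identical to the top strand over positions 56–65: CCCGGAAGAC.

5'-CCCGGAAGAC-3'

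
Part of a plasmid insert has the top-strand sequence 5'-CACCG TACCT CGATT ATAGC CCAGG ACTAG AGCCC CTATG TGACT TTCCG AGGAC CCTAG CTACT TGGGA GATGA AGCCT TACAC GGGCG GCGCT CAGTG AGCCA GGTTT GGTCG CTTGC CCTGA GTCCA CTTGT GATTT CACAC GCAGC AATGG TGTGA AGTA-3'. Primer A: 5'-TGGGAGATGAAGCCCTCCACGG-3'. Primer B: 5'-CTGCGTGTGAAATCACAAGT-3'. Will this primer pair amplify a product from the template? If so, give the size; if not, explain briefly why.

Primer A (TGGGAGATGAAGCCCTCCACGG) does not match the top strand, and its reverse complement CCGTGGAGGGCTTCATCTCCCA does not match either.
With no annealing site for primer A, no amplification occurs.

No product — primer A has no binding site in the template.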